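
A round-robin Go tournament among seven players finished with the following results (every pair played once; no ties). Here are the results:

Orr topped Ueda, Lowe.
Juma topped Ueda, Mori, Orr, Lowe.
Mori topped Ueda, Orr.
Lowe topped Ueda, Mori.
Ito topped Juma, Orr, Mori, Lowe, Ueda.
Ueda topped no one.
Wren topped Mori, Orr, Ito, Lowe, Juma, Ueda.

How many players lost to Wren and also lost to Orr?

2

Wren beat: Lowe, Juma, Orr, Ueda, Ito, Mori.
Orr beat: Lowe, Ueda.
Both beat: Lowe, Ueda — 2.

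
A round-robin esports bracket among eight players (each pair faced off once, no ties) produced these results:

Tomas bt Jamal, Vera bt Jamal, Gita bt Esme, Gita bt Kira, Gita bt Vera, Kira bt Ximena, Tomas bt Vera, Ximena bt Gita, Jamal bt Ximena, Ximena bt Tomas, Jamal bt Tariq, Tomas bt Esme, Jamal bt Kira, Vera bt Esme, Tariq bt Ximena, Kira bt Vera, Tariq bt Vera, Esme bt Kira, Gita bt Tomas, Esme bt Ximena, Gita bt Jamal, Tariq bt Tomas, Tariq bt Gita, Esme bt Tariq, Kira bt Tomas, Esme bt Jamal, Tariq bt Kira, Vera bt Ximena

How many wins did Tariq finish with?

Tariq's results: beat Ximena, Kira, Gita, Tomas, Vera; lost to Esme, Jamal.
That is 5 wins.

5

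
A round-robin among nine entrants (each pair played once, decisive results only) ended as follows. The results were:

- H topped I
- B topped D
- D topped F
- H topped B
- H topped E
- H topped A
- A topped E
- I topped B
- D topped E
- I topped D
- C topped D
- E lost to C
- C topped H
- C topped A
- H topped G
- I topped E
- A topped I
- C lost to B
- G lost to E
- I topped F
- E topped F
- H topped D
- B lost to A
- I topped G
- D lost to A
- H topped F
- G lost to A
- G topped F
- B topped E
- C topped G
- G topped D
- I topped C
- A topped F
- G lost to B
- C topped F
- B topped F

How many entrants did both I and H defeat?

5

I beat: B, C, D, E, F, G.
H beat: A, B, D, E, F, G, I.
Both beat: B, D, E, F, G — 5.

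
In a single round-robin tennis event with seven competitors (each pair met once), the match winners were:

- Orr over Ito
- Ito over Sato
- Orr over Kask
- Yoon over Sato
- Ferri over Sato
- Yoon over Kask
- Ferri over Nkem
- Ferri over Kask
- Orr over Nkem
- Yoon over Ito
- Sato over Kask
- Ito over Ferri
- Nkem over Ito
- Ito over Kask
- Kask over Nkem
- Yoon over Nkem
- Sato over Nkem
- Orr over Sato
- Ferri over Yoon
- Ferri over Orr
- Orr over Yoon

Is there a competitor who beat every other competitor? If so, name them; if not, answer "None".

Highest win total is Orr with 5 (out of 6 possible).
Orr lost to Ferri, so no competitor went undefeated.

None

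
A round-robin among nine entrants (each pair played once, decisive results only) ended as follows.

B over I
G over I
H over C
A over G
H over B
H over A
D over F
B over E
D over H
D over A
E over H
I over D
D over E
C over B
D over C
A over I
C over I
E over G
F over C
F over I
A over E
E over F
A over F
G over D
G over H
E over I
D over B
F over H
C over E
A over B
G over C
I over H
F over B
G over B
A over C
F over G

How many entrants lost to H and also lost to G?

2

H beat: A, B, C.
G beat: B, C, D, H, I.
Both beat: B, C — 2.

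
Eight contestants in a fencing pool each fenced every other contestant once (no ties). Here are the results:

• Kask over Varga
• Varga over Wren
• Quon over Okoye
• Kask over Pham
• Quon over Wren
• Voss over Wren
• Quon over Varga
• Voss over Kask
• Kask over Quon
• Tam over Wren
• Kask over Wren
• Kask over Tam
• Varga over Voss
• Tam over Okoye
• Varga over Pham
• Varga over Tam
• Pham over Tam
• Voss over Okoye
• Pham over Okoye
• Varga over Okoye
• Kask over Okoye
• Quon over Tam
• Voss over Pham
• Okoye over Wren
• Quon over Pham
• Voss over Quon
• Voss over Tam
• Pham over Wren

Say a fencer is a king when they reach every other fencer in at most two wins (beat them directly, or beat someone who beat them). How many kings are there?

Okoye cannot reach Quon, Kask, Pham, Tam, Varga, Voss in two steps.
Quon cannot reach Kask in two steps.
Kask reaches everyone (king).
Pham cannot reach Quon, Kask, Varga, Voss in two steps.
Tam cannot reach Quon, Kask, Pham, Varga, Voss in two steps.
Varga reaches everyone (king).
Voss reaches everyone (king).
Wren cannot reach Okoye, Quon, Kask, Pham, Tam, Varga, Voss in two steps.
Kings: Kask, Varga, Voss — 3.

3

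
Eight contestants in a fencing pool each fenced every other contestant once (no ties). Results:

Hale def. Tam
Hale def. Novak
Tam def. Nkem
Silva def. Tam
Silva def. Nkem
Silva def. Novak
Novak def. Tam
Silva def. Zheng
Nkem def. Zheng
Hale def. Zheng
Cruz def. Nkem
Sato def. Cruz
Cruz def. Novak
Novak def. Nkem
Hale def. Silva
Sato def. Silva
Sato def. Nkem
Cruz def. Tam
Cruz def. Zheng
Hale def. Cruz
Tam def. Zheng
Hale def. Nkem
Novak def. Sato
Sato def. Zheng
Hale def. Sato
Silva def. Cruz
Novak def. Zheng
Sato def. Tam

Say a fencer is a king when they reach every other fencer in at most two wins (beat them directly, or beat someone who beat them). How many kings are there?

Tam cannot reach Sato, Silva, Hale, Novak, Cruz in two steps.
Zheng cannot reach Tam, Sato, Nkem, Silva, Hale, Novak, Cruz in two steps.
Sato cannot reach Hale in two steps.
Nkem cannot reach Tam, Sato, Silva, Hale, Novak, Cruz in two steps.
Silva cannot reach Hale in two steps.
Hale reaches everyone (king).
Novak cannot reach Hale in two steps.
Cruz cannot reach Silva, Hale in two steps.
Kings: Hale — 1.

1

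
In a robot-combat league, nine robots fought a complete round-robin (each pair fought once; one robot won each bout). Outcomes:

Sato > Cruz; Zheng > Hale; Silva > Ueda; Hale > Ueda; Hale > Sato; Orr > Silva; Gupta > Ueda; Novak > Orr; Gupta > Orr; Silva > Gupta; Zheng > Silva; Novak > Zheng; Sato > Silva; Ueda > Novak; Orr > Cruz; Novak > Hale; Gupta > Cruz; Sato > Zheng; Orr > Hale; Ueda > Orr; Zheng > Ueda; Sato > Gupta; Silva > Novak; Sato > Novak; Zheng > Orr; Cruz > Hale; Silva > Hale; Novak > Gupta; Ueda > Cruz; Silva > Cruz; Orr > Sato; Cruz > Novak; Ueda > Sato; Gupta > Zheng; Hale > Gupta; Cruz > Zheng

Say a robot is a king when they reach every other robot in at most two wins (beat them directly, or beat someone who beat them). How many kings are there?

9

Gupta reaches everyone (king).
Cruz reaches everyone (king).
Ueda reaches everyone (king).
Sato reaches everyone (king).
Zheng reaches everyone (king).
Novak reaches everyone (king).
Hale reaches everyone (king).
Orr reaches everyone (king).
Silva reaches everyone (king).
Kings: Gupta, Cruz, Ueda, Sato, Zheng, Novak, Hale, Orr, Silva — 9.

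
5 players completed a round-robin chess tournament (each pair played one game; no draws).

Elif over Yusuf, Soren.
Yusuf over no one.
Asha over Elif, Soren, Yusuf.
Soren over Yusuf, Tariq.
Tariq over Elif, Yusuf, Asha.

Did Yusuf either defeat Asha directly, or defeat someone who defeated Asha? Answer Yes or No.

No

Yusuf did not beat Asha directly.
Yusuf beat no one, so there is no intermediate player.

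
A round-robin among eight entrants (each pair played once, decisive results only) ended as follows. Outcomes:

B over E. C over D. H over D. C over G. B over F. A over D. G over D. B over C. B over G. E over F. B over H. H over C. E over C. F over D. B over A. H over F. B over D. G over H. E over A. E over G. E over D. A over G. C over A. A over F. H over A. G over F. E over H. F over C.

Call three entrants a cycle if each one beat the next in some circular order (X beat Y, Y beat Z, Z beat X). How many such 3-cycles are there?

4

Win totals: A 3, B 7, C 3, D 0, E 6, F 2, G 3, H 4.
An entrant with w wins dominates both others in C(w,2) triples; summing gives 3 + 21 + 3 + 0 + 15 + 1 + 3 + 6 = 52 transitive triples.
Total triples C(8,3) = 56, so cyclic triples = 56 − 52 = 4.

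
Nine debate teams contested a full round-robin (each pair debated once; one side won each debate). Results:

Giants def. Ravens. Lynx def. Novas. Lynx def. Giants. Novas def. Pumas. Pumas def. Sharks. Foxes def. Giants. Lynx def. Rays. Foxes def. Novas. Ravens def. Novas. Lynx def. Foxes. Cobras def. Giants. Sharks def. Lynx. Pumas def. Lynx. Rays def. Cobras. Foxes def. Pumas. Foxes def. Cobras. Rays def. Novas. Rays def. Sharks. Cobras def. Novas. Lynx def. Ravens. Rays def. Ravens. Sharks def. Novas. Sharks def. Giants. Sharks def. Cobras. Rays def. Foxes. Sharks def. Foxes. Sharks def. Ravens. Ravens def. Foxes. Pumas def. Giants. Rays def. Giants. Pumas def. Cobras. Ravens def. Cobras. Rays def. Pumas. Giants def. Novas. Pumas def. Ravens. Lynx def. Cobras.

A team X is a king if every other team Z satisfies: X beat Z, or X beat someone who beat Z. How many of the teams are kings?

Sharks reaches everyone (king).
Rays reaches everyone (king).
Foxes cannot reach Rays in two steps.
Ravens cannot reach Sharks, Rays, Lynx in two steps.
Pumas reaches everyone (king).
Cobras cannot reach Sharks, Rays, Foxes, Lynx in two steps.
Lynx reaches everyone (king).
Novas cannot reach Rays, Foxes in two steps.
Giants cannot reach Sharks, Rays, Lynx in two steps.
Kings: Sharks, Rays, Pumas, Lynx — 4.

4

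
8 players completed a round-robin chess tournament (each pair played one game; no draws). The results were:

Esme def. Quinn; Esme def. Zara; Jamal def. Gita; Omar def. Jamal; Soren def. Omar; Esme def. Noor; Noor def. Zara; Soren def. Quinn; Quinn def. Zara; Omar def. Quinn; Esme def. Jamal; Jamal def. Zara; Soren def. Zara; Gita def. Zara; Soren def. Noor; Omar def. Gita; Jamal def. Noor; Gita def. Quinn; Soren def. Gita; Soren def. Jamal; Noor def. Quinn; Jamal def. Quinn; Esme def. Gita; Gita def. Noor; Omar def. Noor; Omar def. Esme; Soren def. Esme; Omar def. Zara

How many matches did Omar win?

Omar's results: beat Noor, Gita, Zara, Jamal, Quinn, Esme; lost to Soren.
That is 6 wins.

6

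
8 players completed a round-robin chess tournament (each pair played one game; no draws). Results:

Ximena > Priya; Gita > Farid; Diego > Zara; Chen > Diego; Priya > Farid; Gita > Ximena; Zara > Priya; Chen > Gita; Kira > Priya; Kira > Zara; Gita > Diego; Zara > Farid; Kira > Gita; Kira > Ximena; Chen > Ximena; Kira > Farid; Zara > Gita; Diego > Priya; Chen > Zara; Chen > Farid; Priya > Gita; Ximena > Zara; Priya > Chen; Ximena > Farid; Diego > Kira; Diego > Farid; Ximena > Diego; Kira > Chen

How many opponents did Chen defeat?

5

Chen's results: beat Zara, Diego, Ximena, Gita, Farid; lost to Kira, Priya.
That is 5 wins.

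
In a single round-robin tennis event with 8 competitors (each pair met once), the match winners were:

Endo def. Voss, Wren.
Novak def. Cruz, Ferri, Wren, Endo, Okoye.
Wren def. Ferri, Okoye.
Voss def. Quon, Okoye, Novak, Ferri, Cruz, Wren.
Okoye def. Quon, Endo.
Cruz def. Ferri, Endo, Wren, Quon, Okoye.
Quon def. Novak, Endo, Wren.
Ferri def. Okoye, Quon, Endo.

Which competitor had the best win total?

Win totals: Novak 5, Quon 3, Voss 6, Ferri 3, Okoye 2, Wren 2, Endo 2, Cruz 5.
Voss leads with 6 wins (next highest: 5).

Voss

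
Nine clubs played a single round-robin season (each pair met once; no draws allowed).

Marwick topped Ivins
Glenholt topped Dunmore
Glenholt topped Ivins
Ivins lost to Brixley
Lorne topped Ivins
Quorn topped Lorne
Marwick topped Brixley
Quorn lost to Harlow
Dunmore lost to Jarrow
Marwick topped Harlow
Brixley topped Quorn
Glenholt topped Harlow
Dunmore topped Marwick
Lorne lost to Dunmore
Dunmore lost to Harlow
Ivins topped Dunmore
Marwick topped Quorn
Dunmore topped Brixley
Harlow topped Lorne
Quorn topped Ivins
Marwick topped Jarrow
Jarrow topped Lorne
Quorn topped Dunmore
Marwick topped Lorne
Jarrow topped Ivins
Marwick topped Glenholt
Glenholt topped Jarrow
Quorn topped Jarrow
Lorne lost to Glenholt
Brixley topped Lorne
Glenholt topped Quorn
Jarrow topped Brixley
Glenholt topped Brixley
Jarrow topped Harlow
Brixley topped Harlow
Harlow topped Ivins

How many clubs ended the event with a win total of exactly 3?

Win totals: Dunmore 3, Glenholt 7, Brixley 4, Lorne 1, Jarrow 5, Marwick 7, Ivins 1, Quorn 4, Harlow 4.
Exactly 3: Dunmore — 1 club.

1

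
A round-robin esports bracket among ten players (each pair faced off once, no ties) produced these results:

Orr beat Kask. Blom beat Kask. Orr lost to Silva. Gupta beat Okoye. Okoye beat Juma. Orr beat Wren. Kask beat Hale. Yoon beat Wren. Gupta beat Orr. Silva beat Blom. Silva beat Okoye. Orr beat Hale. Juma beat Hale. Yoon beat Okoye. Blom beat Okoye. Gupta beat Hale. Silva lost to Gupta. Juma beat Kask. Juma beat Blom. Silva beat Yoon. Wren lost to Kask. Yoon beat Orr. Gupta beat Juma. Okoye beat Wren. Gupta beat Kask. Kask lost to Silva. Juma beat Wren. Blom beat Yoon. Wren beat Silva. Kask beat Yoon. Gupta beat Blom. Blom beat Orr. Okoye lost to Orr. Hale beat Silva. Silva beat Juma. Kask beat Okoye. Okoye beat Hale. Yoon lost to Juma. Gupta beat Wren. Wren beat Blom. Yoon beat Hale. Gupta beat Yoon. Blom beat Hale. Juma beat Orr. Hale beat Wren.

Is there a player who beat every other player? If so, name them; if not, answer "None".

Gupta has 9 wins out of 9 opponents — a perfect record.

Gupta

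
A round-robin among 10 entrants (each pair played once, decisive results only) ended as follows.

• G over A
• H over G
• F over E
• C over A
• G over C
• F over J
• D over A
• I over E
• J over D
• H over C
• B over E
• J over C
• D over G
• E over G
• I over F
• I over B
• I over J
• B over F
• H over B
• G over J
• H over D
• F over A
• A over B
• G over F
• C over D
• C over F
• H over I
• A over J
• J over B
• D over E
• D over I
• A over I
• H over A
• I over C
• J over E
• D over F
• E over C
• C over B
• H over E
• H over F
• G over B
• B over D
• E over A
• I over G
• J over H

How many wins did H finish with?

8

H's results: beat A, B, C, D, E, F, G, I; lost to J.
That is 8 wins.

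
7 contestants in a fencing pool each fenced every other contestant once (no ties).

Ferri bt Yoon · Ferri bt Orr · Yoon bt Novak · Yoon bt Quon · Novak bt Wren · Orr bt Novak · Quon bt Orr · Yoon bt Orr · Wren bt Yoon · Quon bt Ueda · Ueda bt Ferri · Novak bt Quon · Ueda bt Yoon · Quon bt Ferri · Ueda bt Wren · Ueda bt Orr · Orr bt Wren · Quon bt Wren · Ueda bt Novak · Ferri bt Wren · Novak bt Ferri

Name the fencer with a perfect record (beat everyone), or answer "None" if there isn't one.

Highest win total is Ueda with 5 (out of 6 possible).
Ueda lost to Quon, so no fencer went undefeated.

None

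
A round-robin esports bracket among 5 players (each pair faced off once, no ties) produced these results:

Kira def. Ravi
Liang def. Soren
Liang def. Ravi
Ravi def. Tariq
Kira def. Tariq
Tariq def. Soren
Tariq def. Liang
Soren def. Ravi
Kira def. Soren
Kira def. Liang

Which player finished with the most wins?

Kira

Win totals: Ravi 1, Liang 2, Kira 4, Tariq 2, Soren 1.
Kira leads with 4 wins (next highest: 2).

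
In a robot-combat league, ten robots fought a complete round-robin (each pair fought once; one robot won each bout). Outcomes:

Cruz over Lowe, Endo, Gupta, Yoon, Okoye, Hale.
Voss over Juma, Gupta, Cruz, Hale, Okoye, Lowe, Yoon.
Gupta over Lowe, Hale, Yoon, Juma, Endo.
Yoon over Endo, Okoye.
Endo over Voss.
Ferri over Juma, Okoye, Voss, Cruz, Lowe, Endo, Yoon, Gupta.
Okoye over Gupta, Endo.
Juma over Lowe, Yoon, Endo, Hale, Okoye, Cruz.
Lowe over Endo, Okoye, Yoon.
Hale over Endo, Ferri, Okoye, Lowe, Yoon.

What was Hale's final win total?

Hale's results: beat Lowe, Okoye, Yoon, Ferri, Endo; lost to Cruz, Gupta, Voss, Juma.
That is 5 wins.

5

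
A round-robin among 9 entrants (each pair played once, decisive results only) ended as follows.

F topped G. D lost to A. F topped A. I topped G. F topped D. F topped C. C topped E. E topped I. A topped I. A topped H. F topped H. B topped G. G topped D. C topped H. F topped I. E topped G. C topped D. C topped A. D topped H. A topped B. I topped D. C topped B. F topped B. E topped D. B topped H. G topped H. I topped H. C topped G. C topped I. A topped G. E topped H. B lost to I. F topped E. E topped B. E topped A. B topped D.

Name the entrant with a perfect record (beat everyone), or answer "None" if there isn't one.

F

F has 8 wins out of 8 opponents — a perfect record.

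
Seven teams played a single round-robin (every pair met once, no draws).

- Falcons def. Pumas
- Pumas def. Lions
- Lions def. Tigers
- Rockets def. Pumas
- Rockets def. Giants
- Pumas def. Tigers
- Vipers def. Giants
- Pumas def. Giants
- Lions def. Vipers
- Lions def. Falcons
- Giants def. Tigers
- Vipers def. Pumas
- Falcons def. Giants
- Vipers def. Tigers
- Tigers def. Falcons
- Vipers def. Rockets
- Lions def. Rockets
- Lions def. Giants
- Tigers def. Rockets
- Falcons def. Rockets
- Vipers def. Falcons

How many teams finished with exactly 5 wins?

Win totals: Lions 5, Vipers 5, Pumas 3, Giants 1, Falcons 3, Tigers 2, Rockets 2.
Exactly 5: Lions, Vipers — 2 teams.

2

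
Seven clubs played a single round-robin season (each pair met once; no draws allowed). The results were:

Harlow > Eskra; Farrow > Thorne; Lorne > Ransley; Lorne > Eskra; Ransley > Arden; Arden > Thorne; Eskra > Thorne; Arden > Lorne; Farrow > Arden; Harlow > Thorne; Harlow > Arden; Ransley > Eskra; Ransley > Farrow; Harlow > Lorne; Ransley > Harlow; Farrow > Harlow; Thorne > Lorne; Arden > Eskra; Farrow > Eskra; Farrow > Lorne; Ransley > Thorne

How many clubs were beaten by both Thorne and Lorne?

Thorne beat: Lorne.
Lorne beat: Ransley, Eskra.
No one was beaten by both.

0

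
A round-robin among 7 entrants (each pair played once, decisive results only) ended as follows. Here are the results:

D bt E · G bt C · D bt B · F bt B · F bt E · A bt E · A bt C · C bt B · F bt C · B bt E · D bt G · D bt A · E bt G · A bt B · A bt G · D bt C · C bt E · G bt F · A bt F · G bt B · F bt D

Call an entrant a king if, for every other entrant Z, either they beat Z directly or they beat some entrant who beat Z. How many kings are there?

A reaches everyone (king).
B cannot reach A, C, D, F in two steps.
C cannot reach A, D, F in two steps.
D reaches everyone (king).
E cannot reach A, D in two steps.
F reaches everyone (king).
G cannot reach A in two steps.
Kings: A, D, F — 3.

3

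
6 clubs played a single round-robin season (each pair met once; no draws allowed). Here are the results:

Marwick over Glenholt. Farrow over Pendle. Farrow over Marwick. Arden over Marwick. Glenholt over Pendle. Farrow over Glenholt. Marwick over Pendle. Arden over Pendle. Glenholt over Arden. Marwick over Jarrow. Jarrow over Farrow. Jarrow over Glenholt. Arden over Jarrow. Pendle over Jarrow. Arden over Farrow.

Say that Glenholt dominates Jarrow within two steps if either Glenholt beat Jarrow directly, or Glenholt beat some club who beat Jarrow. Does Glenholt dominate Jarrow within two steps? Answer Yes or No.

Glenholt did not beat Jarrow directly.
Glenholt beat Pendle, Arden. Of those, Pendle beat Jarrow.

Yes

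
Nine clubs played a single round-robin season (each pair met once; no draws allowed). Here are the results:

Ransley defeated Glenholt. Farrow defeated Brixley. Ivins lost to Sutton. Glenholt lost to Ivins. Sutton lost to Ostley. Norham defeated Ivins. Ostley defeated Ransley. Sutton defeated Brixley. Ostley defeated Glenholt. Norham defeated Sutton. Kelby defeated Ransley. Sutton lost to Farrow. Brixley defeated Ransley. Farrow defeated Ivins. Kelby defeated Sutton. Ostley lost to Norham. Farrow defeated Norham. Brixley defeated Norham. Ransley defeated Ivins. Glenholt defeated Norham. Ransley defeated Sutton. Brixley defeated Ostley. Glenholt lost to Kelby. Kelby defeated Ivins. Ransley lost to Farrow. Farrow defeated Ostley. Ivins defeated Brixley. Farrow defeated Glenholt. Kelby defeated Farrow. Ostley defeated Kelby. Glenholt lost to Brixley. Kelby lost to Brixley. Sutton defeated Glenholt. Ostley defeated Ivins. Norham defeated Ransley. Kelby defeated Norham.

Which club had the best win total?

Farrow

Win totals: Norham 4, Ransley 3, Glenholt 1, Sutton 3, Kelby 6, Ostley 5, Brixley 5, Farrow 7, Ivins 2.
Farrow leads with 7 wins (next highest: 6).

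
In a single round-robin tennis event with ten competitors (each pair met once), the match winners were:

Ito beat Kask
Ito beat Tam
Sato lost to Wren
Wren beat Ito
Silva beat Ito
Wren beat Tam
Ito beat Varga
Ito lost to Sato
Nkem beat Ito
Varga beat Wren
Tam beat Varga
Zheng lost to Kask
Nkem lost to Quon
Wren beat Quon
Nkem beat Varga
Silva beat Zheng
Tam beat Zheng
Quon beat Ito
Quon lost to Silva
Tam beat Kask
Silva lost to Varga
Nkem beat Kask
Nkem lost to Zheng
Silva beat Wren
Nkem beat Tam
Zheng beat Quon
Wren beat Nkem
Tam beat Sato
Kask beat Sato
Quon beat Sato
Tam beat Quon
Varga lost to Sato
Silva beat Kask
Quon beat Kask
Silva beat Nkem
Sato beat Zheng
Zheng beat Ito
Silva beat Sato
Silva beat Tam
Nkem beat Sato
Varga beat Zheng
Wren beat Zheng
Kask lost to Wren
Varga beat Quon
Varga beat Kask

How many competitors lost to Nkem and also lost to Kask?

Nkem beat: Kask, Sato, Tam, Varga, Ito.
Kask beat: Sato, Zheng.
Both beat: Sato — 1.

1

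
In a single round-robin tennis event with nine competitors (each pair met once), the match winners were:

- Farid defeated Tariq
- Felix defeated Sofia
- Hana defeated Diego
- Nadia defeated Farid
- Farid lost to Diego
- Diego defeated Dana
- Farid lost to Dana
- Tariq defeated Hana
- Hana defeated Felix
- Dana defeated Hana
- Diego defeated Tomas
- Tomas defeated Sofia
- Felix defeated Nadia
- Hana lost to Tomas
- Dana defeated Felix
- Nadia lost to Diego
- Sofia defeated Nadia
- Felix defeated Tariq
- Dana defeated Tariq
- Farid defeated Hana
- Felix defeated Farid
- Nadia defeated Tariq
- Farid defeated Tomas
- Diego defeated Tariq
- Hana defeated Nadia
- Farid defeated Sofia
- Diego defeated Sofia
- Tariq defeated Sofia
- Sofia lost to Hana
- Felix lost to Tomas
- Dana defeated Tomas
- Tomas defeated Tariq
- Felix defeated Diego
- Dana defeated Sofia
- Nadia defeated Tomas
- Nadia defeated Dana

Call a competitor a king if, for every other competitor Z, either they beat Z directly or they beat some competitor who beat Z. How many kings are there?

4

Farid cannot reach Dana in two steps.
Dana reaches everyone (king).
Felix reaches everyone (king).
Diego reaches everyone (king).
Hana reaches everyone (king).
Tomas cannot reach Dana in two steps.
Nadia cannot reach Diego in two steps.
Sofia cannot reach Felix, Diego, Hana in two steps.
Tariq cannot reach Farid, Dana, Tomas in two steps.
Kings: Dana, Felix, Diego, Hana — 4.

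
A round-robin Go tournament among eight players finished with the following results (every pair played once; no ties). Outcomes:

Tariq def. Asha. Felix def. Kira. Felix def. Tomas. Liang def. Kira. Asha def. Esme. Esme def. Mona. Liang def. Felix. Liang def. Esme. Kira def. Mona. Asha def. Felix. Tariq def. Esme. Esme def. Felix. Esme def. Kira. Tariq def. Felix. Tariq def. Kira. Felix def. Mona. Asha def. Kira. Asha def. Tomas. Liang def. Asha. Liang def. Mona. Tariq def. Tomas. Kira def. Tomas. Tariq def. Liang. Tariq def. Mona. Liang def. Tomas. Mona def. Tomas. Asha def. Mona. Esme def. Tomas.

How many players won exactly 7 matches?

1

Win totals: Tariq 7, Asha 5, Tomas 0, Kira 2, Liang 6, Esme 4, Mona 1, Felix 3.
Exactly 7: Tariq — 1 player.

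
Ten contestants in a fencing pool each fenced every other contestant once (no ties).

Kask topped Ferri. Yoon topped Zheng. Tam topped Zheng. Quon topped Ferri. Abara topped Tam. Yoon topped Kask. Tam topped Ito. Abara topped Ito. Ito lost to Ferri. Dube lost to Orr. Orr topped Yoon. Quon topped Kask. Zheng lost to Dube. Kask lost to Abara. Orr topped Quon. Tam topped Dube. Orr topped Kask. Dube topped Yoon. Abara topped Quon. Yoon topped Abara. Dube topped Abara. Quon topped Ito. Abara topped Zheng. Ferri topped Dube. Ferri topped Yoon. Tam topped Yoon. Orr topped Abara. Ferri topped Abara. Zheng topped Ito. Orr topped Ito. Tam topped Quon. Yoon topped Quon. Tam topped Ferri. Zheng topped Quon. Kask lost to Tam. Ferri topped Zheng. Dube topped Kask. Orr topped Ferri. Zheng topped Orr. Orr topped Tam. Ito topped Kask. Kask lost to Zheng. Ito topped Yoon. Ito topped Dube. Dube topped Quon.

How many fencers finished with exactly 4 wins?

Win totals: Yoon 4, Kask 1, Dube 5, Abara 5, Ferri 5, Orr 8, Ito 3, Zheng 4, Tam 7, Quon 3.
Exactly 4: Yoon, Zheng — 2 fencers.

2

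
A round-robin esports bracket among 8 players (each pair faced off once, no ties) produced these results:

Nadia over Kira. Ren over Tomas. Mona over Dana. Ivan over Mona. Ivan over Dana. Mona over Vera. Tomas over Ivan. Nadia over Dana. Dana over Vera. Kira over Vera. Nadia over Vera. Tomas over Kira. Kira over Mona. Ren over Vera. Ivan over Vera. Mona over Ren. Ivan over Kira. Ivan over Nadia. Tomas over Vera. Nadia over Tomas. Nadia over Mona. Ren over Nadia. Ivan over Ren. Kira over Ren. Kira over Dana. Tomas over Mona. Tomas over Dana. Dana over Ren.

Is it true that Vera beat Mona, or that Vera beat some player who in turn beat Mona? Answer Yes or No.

Vera did not beat Mona directly.
Vera beat no one, so there is no intermediate player.

No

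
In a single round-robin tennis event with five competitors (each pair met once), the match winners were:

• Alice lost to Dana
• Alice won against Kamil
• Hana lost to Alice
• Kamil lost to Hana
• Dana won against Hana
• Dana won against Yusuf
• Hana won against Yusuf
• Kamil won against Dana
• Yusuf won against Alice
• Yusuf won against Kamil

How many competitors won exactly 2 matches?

Win totals: Dana 3, Kamil 1, Yusuf 2, Hana 2, Alice 2.
Exactly 2: Yusuf, Hana, Alice — 3 competitors.

3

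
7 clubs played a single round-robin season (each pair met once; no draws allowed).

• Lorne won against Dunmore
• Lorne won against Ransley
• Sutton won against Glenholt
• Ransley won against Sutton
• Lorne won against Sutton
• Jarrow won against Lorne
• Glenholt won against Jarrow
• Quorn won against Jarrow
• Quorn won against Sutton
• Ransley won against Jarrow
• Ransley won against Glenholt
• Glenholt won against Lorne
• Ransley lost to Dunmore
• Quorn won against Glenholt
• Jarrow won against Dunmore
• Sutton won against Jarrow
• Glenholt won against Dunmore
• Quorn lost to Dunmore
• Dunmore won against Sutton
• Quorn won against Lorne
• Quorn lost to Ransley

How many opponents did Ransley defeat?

4

Ransley's results: beat Jarrow, Glenholt, Quorn, Sutton; lost to Lorne, Dunmore.
That is 4 wins.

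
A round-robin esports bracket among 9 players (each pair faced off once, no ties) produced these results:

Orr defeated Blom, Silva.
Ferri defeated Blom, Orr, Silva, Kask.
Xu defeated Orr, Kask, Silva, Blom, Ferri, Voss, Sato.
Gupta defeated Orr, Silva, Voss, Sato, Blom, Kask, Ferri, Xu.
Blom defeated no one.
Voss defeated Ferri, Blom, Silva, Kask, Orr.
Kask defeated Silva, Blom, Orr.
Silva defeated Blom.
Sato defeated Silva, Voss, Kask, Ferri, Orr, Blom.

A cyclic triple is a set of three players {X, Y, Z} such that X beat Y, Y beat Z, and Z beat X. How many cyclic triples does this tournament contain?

Win totals: Sato 6, Ferri 4, Gupta 8, Orr 2, Kask 3, Silva 1, Voss 5, Blom 0, Xu 7.
A player with w wins dominates both others in C(w,2) triples; summing gives 15 + 6 + 28 + 1 + 3 + 0 + 10 + 0 + 21 = 84 transitive triples.
Total triples C(9,3) = 84, so cyclic triples = 84 − 84 = 0.

0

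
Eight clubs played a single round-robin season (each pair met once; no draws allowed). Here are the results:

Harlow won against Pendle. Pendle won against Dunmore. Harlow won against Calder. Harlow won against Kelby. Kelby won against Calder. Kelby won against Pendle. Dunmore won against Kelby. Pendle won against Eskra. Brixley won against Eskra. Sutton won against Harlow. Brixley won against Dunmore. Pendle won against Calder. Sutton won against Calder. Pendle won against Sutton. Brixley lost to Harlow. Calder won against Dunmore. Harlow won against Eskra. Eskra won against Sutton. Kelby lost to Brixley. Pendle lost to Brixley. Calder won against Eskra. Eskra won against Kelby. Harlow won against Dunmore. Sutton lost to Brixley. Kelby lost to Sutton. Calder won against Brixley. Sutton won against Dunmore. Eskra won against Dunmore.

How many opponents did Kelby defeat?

Kelby's results: beat Calder, Pendle; lost to Brixley, Eskra, Dunmore, Sutton, Harlow.
That is 2 wins.

2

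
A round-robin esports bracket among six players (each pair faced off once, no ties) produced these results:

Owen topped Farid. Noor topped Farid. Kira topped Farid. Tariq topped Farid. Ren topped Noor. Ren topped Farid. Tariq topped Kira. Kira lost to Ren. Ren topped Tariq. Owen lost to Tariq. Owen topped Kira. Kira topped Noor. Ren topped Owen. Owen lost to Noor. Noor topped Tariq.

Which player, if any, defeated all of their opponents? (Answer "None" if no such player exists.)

Ren has 5 wins out of 5 opponents — a perfect record.

Ren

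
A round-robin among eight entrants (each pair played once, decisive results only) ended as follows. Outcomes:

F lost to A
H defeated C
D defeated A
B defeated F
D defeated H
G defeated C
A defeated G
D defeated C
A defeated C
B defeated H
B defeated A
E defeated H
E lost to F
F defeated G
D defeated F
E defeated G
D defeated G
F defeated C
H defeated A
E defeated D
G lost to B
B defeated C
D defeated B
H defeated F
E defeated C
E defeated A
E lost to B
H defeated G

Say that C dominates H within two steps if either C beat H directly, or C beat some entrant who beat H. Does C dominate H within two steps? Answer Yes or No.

No

C did not beat H directly.
C beat no one, so there is no intermediate entrant.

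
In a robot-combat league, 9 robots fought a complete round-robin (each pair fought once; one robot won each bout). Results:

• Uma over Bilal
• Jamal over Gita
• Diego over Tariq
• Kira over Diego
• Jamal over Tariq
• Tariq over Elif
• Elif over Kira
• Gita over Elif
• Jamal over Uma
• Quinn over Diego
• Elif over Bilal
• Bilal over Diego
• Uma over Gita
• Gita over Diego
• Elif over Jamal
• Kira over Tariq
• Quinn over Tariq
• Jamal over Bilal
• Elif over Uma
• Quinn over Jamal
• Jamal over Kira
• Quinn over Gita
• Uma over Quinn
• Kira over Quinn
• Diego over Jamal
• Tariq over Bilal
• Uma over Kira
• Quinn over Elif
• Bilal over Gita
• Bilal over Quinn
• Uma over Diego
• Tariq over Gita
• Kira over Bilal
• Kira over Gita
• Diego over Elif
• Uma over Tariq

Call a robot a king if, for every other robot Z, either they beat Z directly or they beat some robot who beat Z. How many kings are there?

5

Bilal cannot reach Uma, Kira in two steps.
Elif reaches everyone (king).
Quinn reaches everyone (king).
Diego cannot reach Quinn in two steps.
Gita cannot reach Quinn in two steps.
Uma reaches everyone (king).
Kira cannot reach Uma in two steps.
Jamal reaches everyone (king).
Tariq reaches everyone (king).
Kings: Elif, Quinn, Uma, Jamal, Tariq — 5.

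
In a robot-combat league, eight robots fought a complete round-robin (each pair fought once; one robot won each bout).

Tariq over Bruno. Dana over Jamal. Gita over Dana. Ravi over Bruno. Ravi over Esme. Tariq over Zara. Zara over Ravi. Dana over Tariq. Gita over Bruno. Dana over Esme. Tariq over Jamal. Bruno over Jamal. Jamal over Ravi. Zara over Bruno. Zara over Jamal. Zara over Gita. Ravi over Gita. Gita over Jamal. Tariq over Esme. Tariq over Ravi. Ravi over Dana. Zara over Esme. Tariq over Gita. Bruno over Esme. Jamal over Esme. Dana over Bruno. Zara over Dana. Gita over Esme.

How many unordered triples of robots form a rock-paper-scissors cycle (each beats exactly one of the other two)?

Win totals: Dana 4, Gita 4, Esme 0, Zara 6, Jamal 2, Bruno 2, Ravi 4, Tariq 6.
A robot with w wins dominates both others in C(w,2) triples; summing gives 6 + 6 + 0 + 15 + 1 + 1 + 6 + 15 = 50 transitive triples.
Total triples C(8,3) = 56, so cyclic triples = 56 − 50 = 6.

6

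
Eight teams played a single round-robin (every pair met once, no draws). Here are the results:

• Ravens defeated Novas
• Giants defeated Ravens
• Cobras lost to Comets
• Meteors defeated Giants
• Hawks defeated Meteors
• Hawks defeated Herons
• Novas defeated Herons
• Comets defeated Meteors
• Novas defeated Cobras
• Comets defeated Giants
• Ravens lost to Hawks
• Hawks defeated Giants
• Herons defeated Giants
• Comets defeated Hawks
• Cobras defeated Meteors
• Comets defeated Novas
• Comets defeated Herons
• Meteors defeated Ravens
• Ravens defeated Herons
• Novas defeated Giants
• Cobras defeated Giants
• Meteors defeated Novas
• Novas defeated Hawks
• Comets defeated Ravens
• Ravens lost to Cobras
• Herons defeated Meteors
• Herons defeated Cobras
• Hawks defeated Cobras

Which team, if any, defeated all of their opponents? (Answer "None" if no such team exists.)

Comets

Comets has 7 wins out of 7 opponents — a perfect record.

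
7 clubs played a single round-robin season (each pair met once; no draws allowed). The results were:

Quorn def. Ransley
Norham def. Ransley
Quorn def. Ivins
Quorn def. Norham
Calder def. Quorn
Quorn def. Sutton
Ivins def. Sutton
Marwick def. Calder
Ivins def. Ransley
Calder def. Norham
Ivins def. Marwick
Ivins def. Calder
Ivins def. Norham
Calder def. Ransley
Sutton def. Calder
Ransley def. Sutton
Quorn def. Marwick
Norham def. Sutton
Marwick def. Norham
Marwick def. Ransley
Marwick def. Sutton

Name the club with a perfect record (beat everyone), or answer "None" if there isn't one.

Highest win total is Quorn with 5 (out of 6 possible).
Quorn lost to Calder, so no club went undefeated.

None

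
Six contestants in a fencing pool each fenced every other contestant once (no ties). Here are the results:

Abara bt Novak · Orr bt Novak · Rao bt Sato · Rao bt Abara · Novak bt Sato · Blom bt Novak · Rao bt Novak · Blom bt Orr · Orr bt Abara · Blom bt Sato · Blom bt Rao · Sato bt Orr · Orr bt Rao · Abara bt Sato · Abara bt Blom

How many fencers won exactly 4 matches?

Win totals: Blom 4, Abara 3, Rao 3, Novak 1, Sato 1, Orr 3.
Exactly 4: Blom — 1 fencer.

1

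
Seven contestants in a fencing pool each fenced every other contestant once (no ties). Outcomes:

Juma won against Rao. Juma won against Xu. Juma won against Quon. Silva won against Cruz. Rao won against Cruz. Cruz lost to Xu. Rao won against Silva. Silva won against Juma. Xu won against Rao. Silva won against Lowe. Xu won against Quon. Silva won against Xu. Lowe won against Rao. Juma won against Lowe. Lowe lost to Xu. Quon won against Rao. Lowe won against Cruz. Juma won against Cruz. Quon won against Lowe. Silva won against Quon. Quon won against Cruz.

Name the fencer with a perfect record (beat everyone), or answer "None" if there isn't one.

Highest win total is Silva with 5 (out of 6 possible).
Silva lost to Rao, so no fencer went undefeated.

None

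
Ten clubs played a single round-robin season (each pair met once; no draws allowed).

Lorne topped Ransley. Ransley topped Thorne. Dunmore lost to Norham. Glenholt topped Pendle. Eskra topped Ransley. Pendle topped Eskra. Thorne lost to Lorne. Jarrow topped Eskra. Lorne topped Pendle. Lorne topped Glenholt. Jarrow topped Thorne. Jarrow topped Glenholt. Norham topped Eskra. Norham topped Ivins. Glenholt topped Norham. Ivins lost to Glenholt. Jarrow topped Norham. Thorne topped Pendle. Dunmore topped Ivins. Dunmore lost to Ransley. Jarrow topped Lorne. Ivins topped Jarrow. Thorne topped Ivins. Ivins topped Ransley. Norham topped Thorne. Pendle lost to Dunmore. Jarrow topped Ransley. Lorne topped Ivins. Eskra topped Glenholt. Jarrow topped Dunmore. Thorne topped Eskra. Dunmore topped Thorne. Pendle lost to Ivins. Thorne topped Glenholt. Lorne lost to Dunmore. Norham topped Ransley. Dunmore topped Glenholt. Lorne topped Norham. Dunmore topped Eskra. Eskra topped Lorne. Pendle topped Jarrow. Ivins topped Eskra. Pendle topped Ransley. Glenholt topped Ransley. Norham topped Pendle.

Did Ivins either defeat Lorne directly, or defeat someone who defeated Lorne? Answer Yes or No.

Yes

Ivins did not beat Lorne directly.
Ivins beat Eskra, Ransley, Jarrow, Pendle. Of those, Eskra beat Lorne.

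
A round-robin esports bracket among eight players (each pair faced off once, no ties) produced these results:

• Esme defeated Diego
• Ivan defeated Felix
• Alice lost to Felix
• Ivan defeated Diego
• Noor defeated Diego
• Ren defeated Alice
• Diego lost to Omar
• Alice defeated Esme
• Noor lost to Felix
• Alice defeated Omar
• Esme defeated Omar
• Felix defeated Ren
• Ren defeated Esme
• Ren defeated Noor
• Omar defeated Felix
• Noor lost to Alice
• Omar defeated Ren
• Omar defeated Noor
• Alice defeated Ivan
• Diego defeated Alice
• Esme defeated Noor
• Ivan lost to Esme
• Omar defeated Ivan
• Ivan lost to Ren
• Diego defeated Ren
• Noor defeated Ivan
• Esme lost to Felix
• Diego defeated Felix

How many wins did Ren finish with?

4

Ren's results: beat Esme, Ivan, Noor, Alice; lost to Omar, Diego, Felix.
That is 4 wins.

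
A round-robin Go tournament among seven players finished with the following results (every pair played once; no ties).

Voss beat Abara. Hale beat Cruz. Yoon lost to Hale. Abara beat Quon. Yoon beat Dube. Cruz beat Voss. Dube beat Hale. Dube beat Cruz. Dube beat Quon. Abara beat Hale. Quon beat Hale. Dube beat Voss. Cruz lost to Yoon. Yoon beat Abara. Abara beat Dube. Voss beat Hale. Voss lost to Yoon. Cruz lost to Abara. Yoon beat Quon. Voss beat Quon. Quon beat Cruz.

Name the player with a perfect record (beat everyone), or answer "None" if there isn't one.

Highest win total is Yoon with 5 (out of 6 possible).
Yoon lost to Hale, so no player went undefeated.

None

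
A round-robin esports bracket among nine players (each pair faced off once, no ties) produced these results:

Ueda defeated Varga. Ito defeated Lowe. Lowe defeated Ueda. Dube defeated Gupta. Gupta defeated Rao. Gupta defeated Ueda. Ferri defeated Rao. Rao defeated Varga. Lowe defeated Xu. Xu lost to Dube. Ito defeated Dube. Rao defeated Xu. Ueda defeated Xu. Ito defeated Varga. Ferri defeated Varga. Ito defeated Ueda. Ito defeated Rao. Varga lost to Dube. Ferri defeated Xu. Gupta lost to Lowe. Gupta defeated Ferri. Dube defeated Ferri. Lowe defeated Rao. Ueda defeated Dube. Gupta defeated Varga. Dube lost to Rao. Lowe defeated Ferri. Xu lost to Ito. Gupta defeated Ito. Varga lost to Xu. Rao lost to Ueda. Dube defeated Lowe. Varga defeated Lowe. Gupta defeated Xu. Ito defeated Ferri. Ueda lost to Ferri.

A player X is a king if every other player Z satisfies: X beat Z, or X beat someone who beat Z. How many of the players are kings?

Dube reaches everyone (king).
Xu cannot reach Dube, Ferri, Ito, Ueda, Gupta, Rao in two steps.
Ferri cannot reach Ito, Gupta in two steps.
Lowe reaches everyone (king).
Ito reaches everyone (king).
Ueda cannot reach Ito in two steps.
Gupta reaches everyone (king).
Rao cannot reach Ito, Ueda in two steps.
Varga cannot reach Dube, Ito in two steps.
Kings: Dube, Lowe, Ito, Gupta — 4.

4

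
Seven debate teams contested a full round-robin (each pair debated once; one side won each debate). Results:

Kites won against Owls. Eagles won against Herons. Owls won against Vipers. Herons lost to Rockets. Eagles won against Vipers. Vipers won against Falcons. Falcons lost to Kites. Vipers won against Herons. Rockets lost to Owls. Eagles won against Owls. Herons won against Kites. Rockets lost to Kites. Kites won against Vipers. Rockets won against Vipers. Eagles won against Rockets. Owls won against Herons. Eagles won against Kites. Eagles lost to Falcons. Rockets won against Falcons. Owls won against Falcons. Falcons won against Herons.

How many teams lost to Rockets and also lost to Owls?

3

Rockets beat: Falcons, Herons, Vipers.
Owls beat: Falcons, Rockets, Herons, Vipers.
Both beat: Falcons, Herons, Vipers — 3.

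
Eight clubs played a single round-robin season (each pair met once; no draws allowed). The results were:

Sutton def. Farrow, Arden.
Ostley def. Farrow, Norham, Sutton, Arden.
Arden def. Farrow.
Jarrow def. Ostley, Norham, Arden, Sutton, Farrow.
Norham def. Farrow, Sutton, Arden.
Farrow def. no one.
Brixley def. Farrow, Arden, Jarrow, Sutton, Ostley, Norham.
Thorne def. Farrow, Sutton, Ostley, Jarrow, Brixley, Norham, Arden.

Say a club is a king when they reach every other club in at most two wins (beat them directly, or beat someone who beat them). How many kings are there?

1

Farrow cannot reach Jarrow, Brixley, Norham, Thorne, Arden, Ostley, Sutton in two steps.
Jarrow cannot reach Brixley, Thorne in two steps.
Brixley cannot reach Thorne in two steps.
Norham cannot reach Jarrow, Brixley, Thorne, Ostley in two steps.
Thorne reaches everyone (king).
Arden cannot reach Jarrow, Brixley, Norham, Thorne, Ostley, Sutton in two steps.
Ostley cannot reach Jarrow, Brixley, Thorne in two steps.
Sutton cannot reach Jarrow, Brixley, Norham, Thorne, Ostley in two steps.
Kings: Thorne — 1.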